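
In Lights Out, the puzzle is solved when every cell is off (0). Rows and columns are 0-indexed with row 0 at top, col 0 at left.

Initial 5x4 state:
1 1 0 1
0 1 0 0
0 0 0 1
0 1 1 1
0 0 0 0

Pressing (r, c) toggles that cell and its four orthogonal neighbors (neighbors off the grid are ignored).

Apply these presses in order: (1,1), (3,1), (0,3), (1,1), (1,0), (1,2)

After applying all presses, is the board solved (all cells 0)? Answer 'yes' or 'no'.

Answer: no

Derivation:
After press 1 at (1,1):
1 0 0 1
1 0 1 0
0 1 0 1
0 1 1 1
0 0 0 0

After press 2 at (3,1):
1 0 0 1
1 0 1 0
0 0 0 1
1 0 0 1
0 1 0 0

After press 3 at (0,3):
1 0 1 0
1 0 1 1
0 0 0 1
1 0 0 1
0 1 0 0

After press 4 at (1,1):
1 1 1 0
0 1 0 1
0 1 0 1
1 0 0 1
0 1 0 0

After press 5 at (1,0):
0 1 1 0
1 0 0 1
1 1 0 1
1 0 0 1
0 1 0 0

After press 6 at (1,2):
0 1 0 0
1 1 1 0
1 1 1 1
1 0 0 1
0 1 0 0

Lights still on: 11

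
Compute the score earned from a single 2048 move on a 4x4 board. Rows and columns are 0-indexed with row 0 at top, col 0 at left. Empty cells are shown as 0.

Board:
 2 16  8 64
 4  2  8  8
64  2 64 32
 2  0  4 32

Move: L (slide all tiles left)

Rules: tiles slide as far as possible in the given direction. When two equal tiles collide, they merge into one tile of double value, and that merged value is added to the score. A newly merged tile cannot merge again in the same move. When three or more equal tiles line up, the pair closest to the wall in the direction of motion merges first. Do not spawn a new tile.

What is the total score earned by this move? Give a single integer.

Answer: 16

Derivation:
Slide left:
row 0: [2, 16, 8, 64] -> [2, 16, 8, 64]  score +0 (running 0)
row 1: [4, 2, 8, 8] -> [4, 2, 16, 0]  score +16 (running 16)
row 2: [64, 2, 64, 32] -> [64, 2, 64, 32]  score +0 (running 16)
row 3: [2, 0, 4, 32] -> [2, 4, 32, 0]  score +0 (running 16)
Board after move:
 2 16  8 64
 4  2 16  0
64  2 64 32
 2  4 32  0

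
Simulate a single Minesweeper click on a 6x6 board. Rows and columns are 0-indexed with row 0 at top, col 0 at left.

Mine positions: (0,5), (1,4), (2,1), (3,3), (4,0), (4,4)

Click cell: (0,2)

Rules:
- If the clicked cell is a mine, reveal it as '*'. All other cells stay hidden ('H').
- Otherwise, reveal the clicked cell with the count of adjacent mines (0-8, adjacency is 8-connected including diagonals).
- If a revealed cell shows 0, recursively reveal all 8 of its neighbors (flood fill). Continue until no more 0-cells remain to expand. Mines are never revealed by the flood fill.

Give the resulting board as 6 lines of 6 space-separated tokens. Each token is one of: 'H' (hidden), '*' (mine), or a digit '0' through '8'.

0 0 0 1 H H
1 1 1 1 H H
H H H H H H
H H H H H H
H H H H H H
H H H H H H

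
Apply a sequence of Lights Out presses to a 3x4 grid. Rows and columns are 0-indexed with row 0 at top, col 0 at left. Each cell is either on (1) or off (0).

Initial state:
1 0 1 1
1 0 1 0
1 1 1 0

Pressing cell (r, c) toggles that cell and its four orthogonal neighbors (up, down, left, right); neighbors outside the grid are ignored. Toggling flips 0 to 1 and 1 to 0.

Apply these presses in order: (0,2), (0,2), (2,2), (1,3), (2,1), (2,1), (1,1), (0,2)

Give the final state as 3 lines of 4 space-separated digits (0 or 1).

After press 1 at (0,2):
1 1 0 0
1 0 0 0
1 1 1 0

After press 2 at (0,2):
1 0 1 1
1 0 1 0
1 1 1 0

After press 3 at (2,2):
1 0 1 1
1 0 0 0
1 0 0 1

After press 4 at (1,3):
1 0 1 0
1 0 1 1
1 0 0 0

After press 5 at (2,1):
1 0 1 0
1 1 1 1
0 1 1 0

After press 6 at (2,1):
1 0 1 0
1 0 1 1
1 0 0 0

After press 7 at (1,1):
1 1 1 0
0 1 0 1
1 1 0 0

After press 8 at (0,2):
1 0 0 1
0 1 1 1
1 1 0 0

Answer: 1 0 0 1
0 1 1 1
1 1 0 0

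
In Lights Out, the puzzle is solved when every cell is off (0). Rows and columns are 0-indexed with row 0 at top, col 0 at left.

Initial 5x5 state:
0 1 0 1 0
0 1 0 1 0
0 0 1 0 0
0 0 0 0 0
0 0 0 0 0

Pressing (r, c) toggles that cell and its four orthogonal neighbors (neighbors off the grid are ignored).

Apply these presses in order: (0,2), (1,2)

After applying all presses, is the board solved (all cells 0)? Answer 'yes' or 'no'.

Answer: yes

Derivation:
After press 1 at (0,2):
0 0 1 0 0
0 1 1 1 0
0 0 1 0 0
0 0 0 0 0
0 0 0 0 0

After press 2 at (1,2):
0 0 0 0 0
0 0 0 0 0
0 0 0 0 0
0 0 0 0 0
0 0 0 0 0

Lights still on: 0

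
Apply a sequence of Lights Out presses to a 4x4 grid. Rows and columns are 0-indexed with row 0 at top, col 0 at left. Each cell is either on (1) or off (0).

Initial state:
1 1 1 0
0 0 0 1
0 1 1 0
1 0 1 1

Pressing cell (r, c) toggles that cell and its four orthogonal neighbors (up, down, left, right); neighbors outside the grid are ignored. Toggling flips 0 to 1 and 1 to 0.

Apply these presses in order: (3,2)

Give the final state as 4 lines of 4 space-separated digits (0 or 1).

After press 1 at (3,2):
1 1 1 0
0 0 0 1
0 1 0 0
1 1 0 0

Answer: 1 1 1 0
0 0 0 1
0 1 0 0
1 1 0 0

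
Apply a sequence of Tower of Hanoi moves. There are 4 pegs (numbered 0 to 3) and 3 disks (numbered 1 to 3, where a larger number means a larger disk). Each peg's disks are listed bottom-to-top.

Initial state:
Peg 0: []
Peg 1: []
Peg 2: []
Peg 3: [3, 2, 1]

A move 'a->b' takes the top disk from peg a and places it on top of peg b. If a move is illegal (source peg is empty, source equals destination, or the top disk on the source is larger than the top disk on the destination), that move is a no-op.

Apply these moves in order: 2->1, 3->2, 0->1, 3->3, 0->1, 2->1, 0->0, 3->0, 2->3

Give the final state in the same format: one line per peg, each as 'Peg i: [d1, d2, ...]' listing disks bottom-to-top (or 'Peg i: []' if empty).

Answer: Peg 0: [2]
Peg 1: [1]
Peg 2: []
Peg 3: [3]

Derivation:
After move 1 (2->1):
Peg 0: []
Peg 1: []
Peg 2: []
Peg 3: [3, 2, 1]

After move 2 (3->2):
Peg 0: []
Peg 1: []
Peg 2: [1]
Peg 3: [3, 2]

After move 3 (0->1):
Peg 0: []
Peg 1: []
Peg 2: [1]
Peg 3: [3, 2]

After move 4 (3->3):
Peg 0: []
Peg 1: []
Peg 2: [1]
Peg 3: [3, 2]

After move 5 (0->1):
Peg 0: []
Peg 1: []
Peg 2: [1]
Peg 3: [3, 2]

After move 6 (2->1):
Peg 0: []
Peg 1: [1]
Peg 2: []
Peg 3: [3, 2]

After move 7 (0->0):
Peg 0: []
Peg 1: [1]
Peg 2: []
Peg 3: [3, 2]

After move 8 (3->0):
Peg 0: [2]
Peg 1: [1]
Peg 2: []
Peg 3: [3]

After move 9 (2->3):
Peg 0: [2]
Peg 1: [1]
Peg 2: []
Peg 3: [3]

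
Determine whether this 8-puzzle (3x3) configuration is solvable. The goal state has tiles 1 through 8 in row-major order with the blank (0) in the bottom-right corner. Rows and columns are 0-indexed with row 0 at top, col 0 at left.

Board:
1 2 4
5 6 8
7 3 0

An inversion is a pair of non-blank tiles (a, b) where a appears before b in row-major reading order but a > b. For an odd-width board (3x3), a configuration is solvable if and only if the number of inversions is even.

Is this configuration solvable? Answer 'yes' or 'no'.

Inversions (pairs i<j in row-major order where tile[i] > tile[j] > 0): 6
6 is even, so the puzzle is solvable.

Answer: yes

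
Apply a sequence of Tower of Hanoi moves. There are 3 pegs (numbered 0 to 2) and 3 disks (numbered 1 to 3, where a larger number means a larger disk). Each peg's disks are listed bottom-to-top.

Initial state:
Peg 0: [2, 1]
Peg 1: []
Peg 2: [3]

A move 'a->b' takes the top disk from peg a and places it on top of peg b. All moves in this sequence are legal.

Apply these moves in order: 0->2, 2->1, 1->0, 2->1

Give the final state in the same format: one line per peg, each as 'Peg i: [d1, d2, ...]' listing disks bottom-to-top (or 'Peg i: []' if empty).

Answer: Peg 0: [2, 1]
Peg 1: [3]
Peg 2: []

Derivation:
After move 1 (0->2):
Peg 0: [2]
Peg 1: []
Peg 2: [3, 1]

After move 2 (2->1):
Peg 0: [2]
Peg 1: [1]
Peg 2: [3]

After move 3 (1->0):
Peg 0: [2, 1]
Peg 1: []
Peg 2: [3]

After move 4 (2->1):
Peg 0: [2, 1]
Peg 1: [3]
Peg 2: []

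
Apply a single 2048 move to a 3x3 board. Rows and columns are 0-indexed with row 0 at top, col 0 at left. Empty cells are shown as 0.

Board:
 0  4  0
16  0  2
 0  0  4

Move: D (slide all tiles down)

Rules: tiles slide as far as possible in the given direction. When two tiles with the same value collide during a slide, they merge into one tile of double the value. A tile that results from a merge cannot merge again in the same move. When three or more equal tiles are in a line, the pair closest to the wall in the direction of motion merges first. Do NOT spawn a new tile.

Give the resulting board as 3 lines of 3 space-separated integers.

Slide down:
col 0: [0, 16, 0] -> [0, 0, 16]
col 1: [4, 0, 0] -> [0, 0, 4]
col 2: [0, 2, 4] -> [0, 2, 4]

Answer:  0  0  0
 0  0  2
16  4  4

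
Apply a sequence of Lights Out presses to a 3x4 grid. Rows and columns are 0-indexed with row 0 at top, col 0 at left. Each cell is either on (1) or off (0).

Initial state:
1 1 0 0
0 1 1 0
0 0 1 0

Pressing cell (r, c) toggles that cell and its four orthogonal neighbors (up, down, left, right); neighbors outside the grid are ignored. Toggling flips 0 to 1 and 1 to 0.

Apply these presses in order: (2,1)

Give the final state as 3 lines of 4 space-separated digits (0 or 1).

After press 1 at (2,1):
1 1 0 0
0 0 1 0
1 1 0 0

Answer: 1 1 0 0
0 0 1 0
1 1 0 0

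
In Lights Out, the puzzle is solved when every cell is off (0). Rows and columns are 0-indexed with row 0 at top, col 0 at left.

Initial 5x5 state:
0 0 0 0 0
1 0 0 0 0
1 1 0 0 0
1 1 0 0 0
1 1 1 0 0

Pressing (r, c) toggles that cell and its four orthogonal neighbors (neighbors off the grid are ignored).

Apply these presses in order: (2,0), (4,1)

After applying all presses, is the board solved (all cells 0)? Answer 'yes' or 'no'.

After press 1 at (2,0):
0 0 0 0 0
0 0 0 0 0
0 0 0 0 0
0 1 0 0 0
1 1 1 0 0

After press 2 at (4,1):
0 0 0 0 0
0 0 0 0 0
0 0 0 0 0
0 0 0 0 0
0 0 0 0 0

Lights still on: 0

Answer: yes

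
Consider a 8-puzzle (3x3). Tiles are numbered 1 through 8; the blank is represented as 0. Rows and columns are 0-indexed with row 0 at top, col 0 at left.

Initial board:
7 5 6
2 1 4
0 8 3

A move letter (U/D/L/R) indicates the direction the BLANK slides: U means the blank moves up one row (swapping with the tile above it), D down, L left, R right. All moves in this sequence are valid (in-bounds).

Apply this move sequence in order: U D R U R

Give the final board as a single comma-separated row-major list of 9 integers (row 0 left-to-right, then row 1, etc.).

Answer: 7, 5, 6, 2, 4, 0, 8, 1, 3

Derivation:
After move 1 (U):
7 5 6
0 1 4
2 8 3

After move 2 (D):
7 5 6
2 1 4
0 8 3

After move 3 (R):
7 5 6
2 1 4
8 0 3

After move 4 (U):
7 5 6
2 0 4
8 1 3

After move 5 (R):
7 5 6
2 4 0
8 1 3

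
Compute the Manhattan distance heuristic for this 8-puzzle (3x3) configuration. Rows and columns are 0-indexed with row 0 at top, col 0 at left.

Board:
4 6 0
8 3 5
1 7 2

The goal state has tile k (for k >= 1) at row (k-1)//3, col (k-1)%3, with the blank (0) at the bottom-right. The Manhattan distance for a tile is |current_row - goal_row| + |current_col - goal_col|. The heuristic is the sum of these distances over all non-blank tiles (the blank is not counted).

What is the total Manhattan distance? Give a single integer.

Tile 4: (0,0)->(1,0) = 1
Tile 6: (0,1)->(1,2) = 2
Tile 8: (1,0)->(2,1) = 2
Tile 3: (1,1)->(0,2) = 2
Tile 5: (1,2)->(1,1) = 1
Tile 1: (2,0)->(0,0) = 2
Tile 7: (2,1)->(2,0) = 1
Tile 2: (2,2)->(0,1) = 3
Sum: 1 + 2 + 2 + 2 + 1 + 2 + 1 + 3 = 14

Answer: 14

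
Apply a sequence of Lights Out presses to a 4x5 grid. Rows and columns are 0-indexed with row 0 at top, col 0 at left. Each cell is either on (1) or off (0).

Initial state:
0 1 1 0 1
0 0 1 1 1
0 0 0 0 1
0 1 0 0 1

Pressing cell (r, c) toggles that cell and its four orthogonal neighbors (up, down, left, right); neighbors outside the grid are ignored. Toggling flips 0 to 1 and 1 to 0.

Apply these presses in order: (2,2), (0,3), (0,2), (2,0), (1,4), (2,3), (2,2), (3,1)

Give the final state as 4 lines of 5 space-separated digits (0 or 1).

After press 1 at (2,2):
0 1 1 0 1
0 0 0 1 1
0 1 1 1 1
0 1 1 0 1

After press 2 at (0,3):
0 1 0 1 0
0 0 0 0 1
0 1 1 1 1
0 1 1 0 1

After press 3 at (0,2):
0 0 1 0 0
0 0 1 0 1
0 1 1 1 1
0 1 1 0 1

After press 4 at (2,0):
0 0 1 0 0
1 0 1 0 1
1 0 1 1 1
1 1 1 0 1

After press 5 at (1,4):
0 0 1 0 1
1 0 1 1 0
1 0 1 1 0
1 1 1 0 1

After press 6 at (2,3):
0 0 1 0 1
1 0 1 0 0
1 0 0 0 1
1 1 1 1 1

After press 7 at (2,2):
0 0 1 0 1
1 0 0 0 0
1 1 1 1 1
1 1 0 1 1

After press 8 at (3,1):
0 0 1 0 1
1 0 0 0 0
1 0 1 1 1
0 0 1 1 1

Answer: 0 0 1 0 1
1 0 0 0 0
1 0 1 1 1
0 0 1 1 1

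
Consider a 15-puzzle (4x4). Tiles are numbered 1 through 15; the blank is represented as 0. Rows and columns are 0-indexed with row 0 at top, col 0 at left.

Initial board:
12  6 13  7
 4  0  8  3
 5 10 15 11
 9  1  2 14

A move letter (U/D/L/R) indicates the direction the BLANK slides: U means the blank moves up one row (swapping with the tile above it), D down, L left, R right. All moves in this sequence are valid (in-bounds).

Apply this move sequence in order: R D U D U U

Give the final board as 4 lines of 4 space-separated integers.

After move 1 (R):
12  6 13  7
 4  8  0  3
 5 10 15 11
 9  1  2 14

After move 2 (D):
12  6 13  7
 4  8 15  3
 5 10  0 11
 9  1  2 14

After move 3 (U):
12  6 13  7
 4  8  0  3
 5 10 15 11
 9  1  2 14

After move 4 (D):
12  6 13  7
 4  8 15  3
 5 10  0 11
 9  1  2 14

After move 5 (U):
12  6 13  7
 4  8  0  3
 5 10 15 11
 9  1  2 14

After move 6 (U):
12  6  0  7
 4  8 13  3
 5 10 15 11
 9  1  2 14

Answer: 12  6  0  7
 4  8 13  3
 5 10 15 11
 9  1  2 14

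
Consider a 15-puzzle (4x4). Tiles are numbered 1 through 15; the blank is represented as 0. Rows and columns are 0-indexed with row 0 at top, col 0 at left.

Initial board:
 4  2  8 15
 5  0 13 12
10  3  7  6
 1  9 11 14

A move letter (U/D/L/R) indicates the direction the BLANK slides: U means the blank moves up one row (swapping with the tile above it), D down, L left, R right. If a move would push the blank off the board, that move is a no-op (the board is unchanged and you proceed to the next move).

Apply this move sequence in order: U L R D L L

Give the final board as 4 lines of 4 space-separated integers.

Answer:  4  2  8 15
 0  5 13 12
10  3  7  6
 1  9 11 14

Derivation:
After move 1 (U):
 4  0  8 15
 5  2 13 12
10  3  7  6
 1  9 11 14

After move 2 (L):
 0  4  8 15
 5  2 13 12
10  3  7  6
 1  9 11 14

After move 3 (R):
 4  0  8 15
 5  2 13 12
10  3  7  6
 1  9 11 14

After move 4 (D):
 4  2  8 15
 5  0 13 12
10  3  7  6
 1  9 11 14

After move 5 (L):
 4  2  8 15
 0  5 13 12
10  3  7  6
 1  9 11 14

After move 6 (L):
 4  2  8 15
 0  5 13 12
10  3  7  6
 1  9 11 14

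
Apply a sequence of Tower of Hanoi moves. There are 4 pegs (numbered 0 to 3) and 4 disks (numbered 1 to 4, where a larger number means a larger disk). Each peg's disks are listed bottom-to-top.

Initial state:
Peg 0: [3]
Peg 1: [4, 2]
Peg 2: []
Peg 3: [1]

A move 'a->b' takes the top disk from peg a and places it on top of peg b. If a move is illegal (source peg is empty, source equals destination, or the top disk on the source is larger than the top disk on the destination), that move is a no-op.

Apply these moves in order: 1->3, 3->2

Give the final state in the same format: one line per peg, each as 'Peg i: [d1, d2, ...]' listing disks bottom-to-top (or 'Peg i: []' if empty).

After move 1 (1->3):
Peg 0: [3]
Peg 1: [4, 2]
Peg 2: []
Peg 3: [1]

After move 2 (3->2):
Peg 0: [3]
Peg 1: [4, 2]
Peg 2: [1]
Peg 3: []

Answer: Peg 0: [3]
Peg 1: [4, 2]
Peg 2: [1]
Peg 3: []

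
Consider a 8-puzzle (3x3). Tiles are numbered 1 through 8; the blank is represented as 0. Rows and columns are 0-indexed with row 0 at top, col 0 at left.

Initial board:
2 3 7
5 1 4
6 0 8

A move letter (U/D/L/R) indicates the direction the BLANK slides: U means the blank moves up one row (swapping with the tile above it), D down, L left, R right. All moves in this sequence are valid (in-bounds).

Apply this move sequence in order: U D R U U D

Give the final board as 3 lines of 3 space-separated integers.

After move 1 (U):
2 3 7
5 0 4
6 1 8

After move 2 (D):
2 3 7
5 1 4
6 0 8

After move 3 (R):
2 3 7
5 1 4
6 8 0

After move 4 (U):
2 3 7
5 1 0
6 8 4

After move 5 (U):
2 3 0
5 1 7
6 8 4

After move 6 (D):
2 3 7
5 1 0
6 8 4

Answer: 2 3 7
5 1 0
6 8 4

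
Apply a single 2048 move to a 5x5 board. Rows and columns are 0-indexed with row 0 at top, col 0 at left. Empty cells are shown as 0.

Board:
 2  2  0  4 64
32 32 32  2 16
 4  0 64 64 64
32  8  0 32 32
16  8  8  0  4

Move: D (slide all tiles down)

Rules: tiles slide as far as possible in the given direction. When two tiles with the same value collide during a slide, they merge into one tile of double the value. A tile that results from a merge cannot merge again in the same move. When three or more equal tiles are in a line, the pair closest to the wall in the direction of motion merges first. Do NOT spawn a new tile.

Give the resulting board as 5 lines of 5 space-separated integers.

Answer:  2  0  0  0 64
32  0  0  4 16
 4  2 32  2 64
32 32 64 64 32
16 16  8 32  4

Derivation:
Slide down:
col 0: [2, 32, 4, 32, 16] -> [2, 32, 4, 32, 16]
col 1: [2, 32, 0, 8, 8] -> [0, 0, 2, 32, 16]
col 2: [0, 32, 64, 0, 8] -> [0, 0, 32, 64, 8]
col 3: [4, 2, 64, 32, 0] -> [0, 4, 2, 64, 32]
col 4: [64, 16, 64, 32, 4] -> [64, 16, 64, 32, 4]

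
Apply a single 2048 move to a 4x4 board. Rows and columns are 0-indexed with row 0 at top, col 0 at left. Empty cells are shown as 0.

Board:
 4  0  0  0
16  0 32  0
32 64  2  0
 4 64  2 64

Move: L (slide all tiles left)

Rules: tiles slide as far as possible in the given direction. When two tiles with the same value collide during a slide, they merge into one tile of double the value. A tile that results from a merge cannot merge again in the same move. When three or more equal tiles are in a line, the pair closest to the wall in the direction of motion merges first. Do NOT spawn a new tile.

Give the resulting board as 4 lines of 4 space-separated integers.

Answer:  4  0  0  0
16 32  0  0
32 64  2  0
 4 64  2 64

Derivation:
Slide left:
row 0: [4, 0, 0, 0] -> [4, 0, 0, 0]
row 1: [16, 0, 32, 0] -> [16, 32, 0, 0]
row 2: [32, 64, 2, 0] -> [32, 64, 2, 0]
row 3: [4, 64, 2, 64] -> [4, 64, 2, 64]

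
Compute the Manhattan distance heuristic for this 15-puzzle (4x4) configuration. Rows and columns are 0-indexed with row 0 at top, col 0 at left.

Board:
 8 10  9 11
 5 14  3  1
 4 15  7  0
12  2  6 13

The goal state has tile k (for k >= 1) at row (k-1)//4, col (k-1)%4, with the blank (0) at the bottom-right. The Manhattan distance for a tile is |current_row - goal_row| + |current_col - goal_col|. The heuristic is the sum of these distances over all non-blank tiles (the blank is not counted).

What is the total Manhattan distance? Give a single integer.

Answer: 41

Derivation:
Tile 8: (0,0)->(1,3) = 4
Tile 10: (0,1)->(2,1) = 2
Tile 9: (0,2)->(2,0) = 4
Tile 11: (0,3)->(2,2) = 3
Tile 5: (1,0)->(1,0) = 0
Tile 14: (1,1)->(3,1) = 2
Tile 3: (1,2)->(0,2) = 1
Tile 1: (1,3)->(0,0) = 4
Tile 4: (2,0)->(0,3) = 5
Tile 15: (2,1)->(3,2) = 2
Tile 7: (2,2)->(1,2) = 1
Tile 12: (3,0)->(2,3) = 4
Tile 2: (3,1)->(0,1) = 3
Tile 6: (3,2)->(1,1) = 3
Tile 13: (3,3)->(3,0) = 3
Sum: 4 + 2 + 4 + 3 + 0 + 2 + 1 + 4 + 5 + 2 + 1 + 4 + 3 + 3 + 3 = 41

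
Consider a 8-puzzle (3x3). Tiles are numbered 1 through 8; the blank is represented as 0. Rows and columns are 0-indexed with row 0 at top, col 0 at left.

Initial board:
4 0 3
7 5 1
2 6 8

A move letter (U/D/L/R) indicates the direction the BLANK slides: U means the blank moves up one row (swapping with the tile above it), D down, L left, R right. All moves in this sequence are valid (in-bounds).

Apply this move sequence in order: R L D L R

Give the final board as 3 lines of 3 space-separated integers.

After move 1 (R):
4 3 0
7 5 1
2 6 8

After move 2 (L):
4 0 3
7 5 1
2 6 8

After move 3 (D):
4 5 3
7 0 1
2 6 8

After move 4 (L):
4 5 3
0 7 1
2 6 8

After move 5 (R):
4 5 3
7 0 1
2 6 8

Answer: 4 5 3
7 0 1
2 6 8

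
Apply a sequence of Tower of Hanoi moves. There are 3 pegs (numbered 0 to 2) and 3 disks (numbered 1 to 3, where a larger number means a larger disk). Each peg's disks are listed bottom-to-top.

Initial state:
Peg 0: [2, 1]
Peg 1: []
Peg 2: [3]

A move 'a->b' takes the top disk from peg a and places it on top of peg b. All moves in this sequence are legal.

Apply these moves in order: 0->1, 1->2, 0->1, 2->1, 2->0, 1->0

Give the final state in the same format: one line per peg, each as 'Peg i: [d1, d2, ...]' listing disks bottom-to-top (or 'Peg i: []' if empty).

Answer: Peg 0: [3, 1]
Peg 1: [2]
Peg 2: []

Derivation:
After move 1 (0->1):
Peg 0: [2]
Peg 1: [1]
Peg 2: [3]

After move 2 (1->2):
Peg 0: [2]
Peg 1: []
Peg 2: [3, 1]

After move 3 (0->1):
Peg 0: []
Peg 1: [2]
Peg 2: [3, 1]

After move 4 (2->1):
Peg 0: []
Peg 1: [2, 1]
Peg 2: [3]

After move 5 (2->0):
Peg 0: [3]
Peg 1: [2, 1]
Peg 2: []

After move 6 (1->0):
Peg 0: [3, 1]
Peg 1: [2]
Peg 2: []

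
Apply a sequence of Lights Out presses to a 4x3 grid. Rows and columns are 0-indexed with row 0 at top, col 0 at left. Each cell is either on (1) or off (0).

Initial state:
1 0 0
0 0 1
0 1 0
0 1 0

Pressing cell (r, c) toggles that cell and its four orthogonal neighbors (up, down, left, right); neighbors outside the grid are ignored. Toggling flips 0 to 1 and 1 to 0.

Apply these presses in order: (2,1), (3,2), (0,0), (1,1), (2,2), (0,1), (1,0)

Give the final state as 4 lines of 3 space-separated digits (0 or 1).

After press 1 at (2,1):
1 0 0
0 1 1
1 0 1
0 0 0

After press 2 at (3,2):
1 0 0
0 1 1
1 0 0
0 1 1

After press 3 at (0,0):
0 1 0
1 1 1
1 0 0
0 1 1

After press 4 at (1,1):
0 0 0
0 0 0
1 1 0
0 1 1

After press 5 at (2,2):
0 0 0
0 0 1
1 0 1
0 1 0

After press 6 at (0,1):
1 1 1
0 1 1
1 0 1
0 1 0

After press 7 at (1,0):
0 1 1
1 0 1
0 0 1
0 1 0

Answer: 0 1 1
1 0 1
0 0 1
0 1 0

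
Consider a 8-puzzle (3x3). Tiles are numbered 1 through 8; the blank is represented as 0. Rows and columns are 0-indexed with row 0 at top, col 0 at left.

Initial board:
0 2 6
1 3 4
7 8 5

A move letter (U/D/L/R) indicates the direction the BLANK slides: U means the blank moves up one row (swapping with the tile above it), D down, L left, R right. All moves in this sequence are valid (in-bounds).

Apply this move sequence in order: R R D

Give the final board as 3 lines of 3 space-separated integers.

Answer: 2 6 4
1 3 0
7 8 5

Derivation:
After move 1 (R):
2 0 6
1 3 4
7 8 5

After move 2 (R):
2 6 0
1 3 4
7 8 5

After move 3 (D):
2 6 4
1 3 0
7 8 5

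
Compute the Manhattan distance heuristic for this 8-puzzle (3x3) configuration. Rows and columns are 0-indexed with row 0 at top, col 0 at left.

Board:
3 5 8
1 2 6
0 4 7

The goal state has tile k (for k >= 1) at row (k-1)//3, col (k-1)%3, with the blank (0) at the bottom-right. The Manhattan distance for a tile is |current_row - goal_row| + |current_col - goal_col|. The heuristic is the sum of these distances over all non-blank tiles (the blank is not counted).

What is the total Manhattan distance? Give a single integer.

Answer: 12

Derivation:
Tile 3: (0,0)->(0,2) = 2
Tile 5: (0,1)->(1,1) = 1
Tile 8: (0,2)->(2,1) = 3
Tile 1: (1,0)->(0,0) = 1
Tile 2: (1,1)->(0,1) = 1
Tile 6: (1,2)->(1,2) = 0
Tile 4: (2,1)->(1,0) = 2
Tile 7: (2,2)->(2,0) = 2
Sum: 2 + 1 + 3 + 1 + 1 + 0 + 2 + 2 = 12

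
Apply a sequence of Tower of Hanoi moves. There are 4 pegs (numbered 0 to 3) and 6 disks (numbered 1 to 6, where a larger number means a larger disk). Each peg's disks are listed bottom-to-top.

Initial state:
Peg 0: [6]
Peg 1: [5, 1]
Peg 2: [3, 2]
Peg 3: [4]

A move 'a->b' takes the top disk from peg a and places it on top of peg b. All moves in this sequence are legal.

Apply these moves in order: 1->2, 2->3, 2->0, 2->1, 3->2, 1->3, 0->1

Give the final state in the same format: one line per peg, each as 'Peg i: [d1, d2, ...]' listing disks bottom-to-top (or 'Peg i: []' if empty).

Answer: Peg 0: [6]
Peg 1: [5, 2]
Peg 2: [1]
Peg 3: [4, 3]

Derivation:
After move 1 (1->2):
Peg 0: [6]
Peg 1: [5]
Peg 2: [3, 2, 1]
Peg 3: [4]

After move 2 (2->3):
Peg 0: [6]
Peg 1: [5]
Peg 2: [3, 2]
Peg 3: [4, 1]

After move 3 (2->0):
Peg 0: [6, 2]
Peg 1: [5]
Peg 2: [3]
Peg 3: [4, 1]

After move 4 (2->1):
Peg 0: [6, 2]
Peg 1: [5, 3]
Peg 2: []
Peg 3: [4, 1]

After move 5 (3->2):
Peg 0: [6, 2]
Peg 1: [5, 3]
Peg 2: [1]
Peg 3: [4]

After move 6 (1->3):
Peg 0: [6, 2]
Peg 1: [5]
Peg 2: [1]
Peg 3: [4, 3]

After move 7 (0->1):
Peg 0: [6]
Peg 1: [5, 2]
Peg 2: [1]
Peg 3: [4, 3]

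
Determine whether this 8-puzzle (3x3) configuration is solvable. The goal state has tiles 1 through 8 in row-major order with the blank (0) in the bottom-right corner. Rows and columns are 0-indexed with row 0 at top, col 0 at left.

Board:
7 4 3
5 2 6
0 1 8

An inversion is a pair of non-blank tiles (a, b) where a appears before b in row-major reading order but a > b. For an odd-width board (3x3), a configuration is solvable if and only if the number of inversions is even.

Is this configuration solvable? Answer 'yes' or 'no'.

Answer: no

Derivation:
Inversions (pairs i<j in row-major order where tile[i] > tile[j] > 0): 15
15 is odd, so the puzzle is not solvable.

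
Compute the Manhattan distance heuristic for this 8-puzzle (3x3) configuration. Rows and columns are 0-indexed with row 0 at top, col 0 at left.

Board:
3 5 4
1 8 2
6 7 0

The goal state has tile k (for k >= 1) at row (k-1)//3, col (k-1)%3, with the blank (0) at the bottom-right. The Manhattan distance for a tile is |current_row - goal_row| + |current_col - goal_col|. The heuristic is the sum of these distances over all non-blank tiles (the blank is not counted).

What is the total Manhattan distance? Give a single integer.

Answer: 14

Derivation:
Tile 3: at (0,0), goal (0,2), distance |0-0|+|0-2| = 2
Tile 5: at (0,1), goal (1,1), distance |0-1|+|1-1| = 1
Tile 4: at (0,2), goal (1,0), distance |0-1|+|2-0| = 3
Tile 1: at (1,0), goal (0,0), distance |1-0|+|0-0| = 1
Tile 8: at (1,1), goal (2,1), distance |1-2|+|1-1| = 1
Tile 2: at (1,2), goal (0,1), distance |1-0|+|2-1| = 2
Tile 6: at (2,0), goal (1,2), distance |2-1|+|0-2| = 3
Tile 7: at (2,1), goal (2,0), distance |2-2|+|1-0| = 1
Sum: 2 + 1 + 3 + 1 + 1 + 2 + 3 + 1 = 14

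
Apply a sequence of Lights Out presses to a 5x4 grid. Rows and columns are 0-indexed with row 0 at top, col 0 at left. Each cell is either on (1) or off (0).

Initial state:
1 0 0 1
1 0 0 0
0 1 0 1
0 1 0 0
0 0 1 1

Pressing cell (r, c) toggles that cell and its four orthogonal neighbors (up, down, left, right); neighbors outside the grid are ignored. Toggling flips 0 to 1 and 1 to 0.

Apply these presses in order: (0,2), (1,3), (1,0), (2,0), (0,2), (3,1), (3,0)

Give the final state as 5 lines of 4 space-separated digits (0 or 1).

Answer: 0 0 0 0
1 1 1 1
1 1 0 0
1 1 1 0
1 1 1 1

Derivation:
After press 1 at (0,2):
1 1 1 0
1 0 1 0
0 1 0 1
0 1 0 0
0 0 1 1

After press 2 at (1,3):
1 1 1 1
1 0 0 1
0 1 0 0
0 1 0 0
0 0 1 1

After press 3 at (1,0):
0 1 1 1
0 1 0 1
1 1 0 0
0 1 0 0
0 0 1 1

After press 4 at (2,0):
0 1 1 1
1 1 0 1
0 0 0 0
1 1 0 0
0 0 1 1

After press 5 at (0,2):
0 0 0 0
1 1 1 1
0 0 0 0
1 1 0 0
0 0 1 1

After press 6 at (3,1):
0 0 0 0
1 1 1 1
0 1 0 0
0 0 1 0
0 1 1 1

After press 7 at (3,0):
0 0 0 0
1 1 1 1
1 1 0 0
1 1 1 0
1 1 1 1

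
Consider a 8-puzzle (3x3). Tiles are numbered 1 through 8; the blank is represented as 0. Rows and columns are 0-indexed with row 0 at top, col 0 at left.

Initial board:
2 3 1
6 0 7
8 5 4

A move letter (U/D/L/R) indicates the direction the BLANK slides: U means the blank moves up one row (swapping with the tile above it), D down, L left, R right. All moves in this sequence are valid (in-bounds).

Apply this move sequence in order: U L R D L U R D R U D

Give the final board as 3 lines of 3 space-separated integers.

Answer: 3 6 1
2 7 0
8 5 4

Derivation:
After move 1 (U):
2 0 1
6 3 7
8 5 4

After move 2 (L):
0 2 1
6 3 7
8 5 4

After move 3 (R):
2 0 1
6 3 7
8 5 4

After move 4 (D):
2 3 1
6 0 7
8 5 4

After move 5 (L):
2 3 1
0 6 7
8 5 4

After move 6 (U):
0 3 1
2 6 7
8 5 4

After move 7 (R):
3 0 1
2 6 7
8 5 4

After move 8 (D):
3 6 1
2 0 7
8 5 4

After move 9 (R):
3 6 1
2 7 0
8 5 4

After move 10 (U):
3 6 0
2 7 1
8 5 4

After move 11 (D):
3 6 1
2 7 0
8 5 4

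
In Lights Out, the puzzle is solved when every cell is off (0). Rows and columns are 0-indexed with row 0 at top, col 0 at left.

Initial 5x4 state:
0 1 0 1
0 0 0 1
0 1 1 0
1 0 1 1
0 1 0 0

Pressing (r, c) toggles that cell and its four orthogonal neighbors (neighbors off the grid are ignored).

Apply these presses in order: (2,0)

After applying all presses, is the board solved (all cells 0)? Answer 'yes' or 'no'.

Answer: no

Derivation:
After press 1 at (2,0):
0 1 0 1
1 0 0 1
1 0 1 0
0 0 1 1
0 1 0 0

Lights still on: 9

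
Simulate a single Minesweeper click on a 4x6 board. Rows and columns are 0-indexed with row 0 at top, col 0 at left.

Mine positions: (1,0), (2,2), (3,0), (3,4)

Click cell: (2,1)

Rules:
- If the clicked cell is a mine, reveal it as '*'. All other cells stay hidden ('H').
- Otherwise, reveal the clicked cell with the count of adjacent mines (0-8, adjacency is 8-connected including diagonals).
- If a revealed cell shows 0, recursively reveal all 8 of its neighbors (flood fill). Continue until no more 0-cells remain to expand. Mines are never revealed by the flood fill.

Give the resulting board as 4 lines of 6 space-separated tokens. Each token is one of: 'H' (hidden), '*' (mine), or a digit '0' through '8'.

H H H H H H
H H H H H H
H 3 H H H H
H H H H H H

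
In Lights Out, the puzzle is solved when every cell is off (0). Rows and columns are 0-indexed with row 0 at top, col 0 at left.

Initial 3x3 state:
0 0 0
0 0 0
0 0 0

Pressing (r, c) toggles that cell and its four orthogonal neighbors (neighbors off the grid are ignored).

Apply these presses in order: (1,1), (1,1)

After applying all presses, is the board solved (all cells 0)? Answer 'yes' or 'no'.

Answer: yes

Derivation:
After press 1 at (1,1):
0 1 0
1 1 1
0 1 0

After press 2 at (1,1):
0 0 0
0 0 0
0 0 0

Lights still on: 0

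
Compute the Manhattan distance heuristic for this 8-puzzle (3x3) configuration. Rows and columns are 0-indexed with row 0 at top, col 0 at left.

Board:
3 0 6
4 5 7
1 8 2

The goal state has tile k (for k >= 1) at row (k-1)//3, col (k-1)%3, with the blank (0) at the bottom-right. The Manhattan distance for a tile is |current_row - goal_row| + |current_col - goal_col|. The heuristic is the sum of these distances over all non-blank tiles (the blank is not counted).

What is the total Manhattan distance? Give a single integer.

Tile 3: at (0,0), goal (0,2), distance |0-0|+|0-2| = 2
Tile 6: at (0,2), goal (1,2), distance |0-1|+|2-2| = 1
Tile 4: at (1,0), goal (1,0), distance |1-1|+|0-0| = 0
Tile 5: at (1,1), goal (1,1), distance |1-1|+|1-1| = 0
Tile 7: at (1,2), goal (2,0), distance |1-2|+|2-0| = 3
Tile 1: at (2,0), goal (0,0), distance |2-0|+|0-0| = 2
Tile 8: at (2,1), goal (2,1), distance |2-2|+|1-1| = 0
Tile 2: at (2,2), goal (0,1), distance |2-0|+|2-1| = 3
Sum: 2 + 1 + 0 + 0 + 3 + 2 + 0 + 3 = 11

Answer: 11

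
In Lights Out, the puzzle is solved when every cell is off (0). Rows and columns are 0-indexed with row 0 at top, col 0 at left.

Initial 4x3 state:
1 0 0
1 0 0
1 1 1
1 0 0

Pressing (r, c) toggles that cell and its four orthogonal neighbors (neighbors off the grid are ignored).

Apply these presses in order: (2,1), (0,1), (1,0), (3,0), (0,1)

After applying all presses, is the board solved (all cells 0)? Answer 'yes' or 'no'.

After press 1 at (2,1):
1 0 0
1 1 0
0 0 0
1 1 0

After press 2 at (0,1):
0 1 1
1 0 0
0 0 0
1 1 0

After press 3 at (1,0):
1 1 1
0 1 0
1 0 0
1 1 0

After press 4 at (3,0):
1 1 1
0 1 0
0 0 0
0 0 0

After press 5 at (0,1):
0 0 0
0 0 0
0 0 0
0 0 0

Lights still on: 0

Answer: yes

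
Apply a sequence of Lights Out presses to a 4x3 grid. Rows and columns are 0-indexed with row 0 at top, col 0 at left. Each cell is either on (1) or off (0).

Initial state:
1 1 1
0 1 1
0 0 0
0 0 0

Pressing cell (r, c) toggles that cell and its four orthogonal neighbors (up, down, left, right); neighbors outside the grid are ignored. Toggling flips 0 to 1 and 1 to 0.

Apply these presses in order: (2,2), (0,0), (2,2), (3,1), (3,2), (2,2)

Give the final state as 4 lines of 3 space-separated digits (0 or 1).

After press 1 at (2,2):
1 1 1
0 1 0
0 1 1
0 0 1

After press 2 at (0,0):
0 0 1
1 1 0
0 1 1
0 0 1

After press 3 at (2,2):
0 0 1
1 1 1
0 0 0
0 0 0

After press 4 at (3,1):
0 0 1
1 1 1
0 1 0
1 1 1

After press 5 at (3,2):
0 0 1
1 1 1
0 1 1
1 0 0

After press 6 at (2,2):
0 0 1
1 1 0
0 0 0
1 0 1

Answer: 0 0 1
1 1 0
0 0 0
1 0 1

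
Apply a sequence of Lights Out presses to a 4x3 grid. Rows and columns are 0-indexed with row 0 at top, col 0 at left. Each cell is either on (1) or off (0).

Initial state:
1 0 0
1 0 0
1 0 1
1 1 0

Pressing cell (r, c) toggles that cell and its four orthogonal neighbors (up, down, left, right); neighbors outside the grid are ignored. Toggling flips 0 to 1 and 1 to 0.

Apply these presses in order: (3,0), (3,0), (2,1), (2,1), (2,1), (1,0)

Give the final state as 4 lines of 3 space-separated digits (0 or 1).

Answer: 0 0 0
0 0 0
1 1 0
1 0 0

Derivation:
After press 1 at (3,0):
1 0 0
1 0 0
0 0 1
0 0 0

After press 2 at (3,0):
1 0 0
1 0 0
1 0 1
1 1 0

After press 3 at (2,1):
1 0 0
1 1 0
0 1 0
1 0 0

After press 4 at (2,1):
1 0 0
1 0 0
1 0 1
1 1 0

After press 5 at (2,1):
1 0 0
1 1 0
0 1 0
1 0 0

After press 6 at (1,0):
0 0 0
0 0 0
1 1 0
1 0 0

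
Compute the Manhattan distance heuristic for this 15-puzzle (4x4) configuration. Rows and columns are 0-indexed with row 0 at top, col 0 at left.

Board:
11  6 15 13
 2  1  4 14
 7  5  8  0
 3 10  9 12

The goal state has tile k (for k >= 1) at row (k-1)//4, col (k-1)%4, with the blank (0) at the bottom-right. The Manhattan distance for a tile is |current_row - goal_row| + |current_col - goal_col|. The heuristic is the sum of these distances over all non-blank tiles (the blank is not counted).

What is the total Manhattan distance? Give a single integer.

Answer: 41

Derivation:
Tile 11: at (0,0), goal (2,2), distance |0-2|+|0-2| = 4
Tile 6: at (0,1), goal (1,1), distance |0-1|+|1-1| = 1
Tile 15: at (0,2), goal (3,2), distance |0-3|+|2-2| = 3
Tile 13: at (0,3), goal (3,0), distance |0-3|+|3-0| = 6
Tile 2: at (1,0), goal (0,1), distance |1-0|+|0-1| = 2
Tile 1: at (1,1), goal (0,0), distance |1-0|+|1-0| = 2
Tile 4: at (1,2), goal (0,3), distance |1-0|+|2-3| = 2
Tile 14: at (1,3), goal (3,1), distance |1-3|+|3-1| = 4
Tile 7: at (2,0), goal (1,2), distance |2-1|+|0-2| = 3
Tile 5: at (2,1), goal (1,0), distance |2-1|+|1-0| = 2
Tile 8: at (2,2), goal (1,3), distance |2-1|+|2-3| = 2
Tile 3: at (3,0), goal (0,2), distance |3-0|+|0-2| = 5
Tile 10: at (3,1), goal (2,1), distance |3-2|+|1-1| = 1
Tile 9: at (3,2), goal (2,0), distance |3-2|+|2-0| = 3
Tile 12: at (3,3), goal (2,3), distance |3-2|+|3-3| = 1
Sum: 4 + 1 + 3 + 6 + 2 + 2 + 2 + 4 + 3 + 2 + 2 + 5 + 1 + 3 + 1 = 41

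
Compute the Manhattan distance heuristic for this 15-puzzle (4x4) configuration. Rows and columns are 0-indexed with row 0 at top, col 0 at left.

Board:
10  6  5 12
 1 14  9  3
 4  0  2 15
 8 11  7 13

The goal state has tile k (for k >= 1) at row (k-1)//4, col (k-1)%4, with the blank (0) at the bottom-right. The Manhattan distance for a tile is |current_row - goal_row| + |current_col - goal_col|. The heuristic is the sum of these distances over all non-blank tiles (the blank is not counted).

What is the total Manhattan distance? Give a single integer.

Answer: 39

Derivation:
Tile 10: at (0,0), goal (2,1), distance |0-2|+|0-1| = 3
Tile 6: at (0,1), goal (1,1), distance |0-1|+|1-1| = 1
Tile 5: at (0,2), goal (1,0), distance |0-1|+|2-0| = 3
Tile 12: at (0,3), goal (2,3), distance |0-2|+|3-3| = 2
Tile 1: at (1,0), goal (0,0), distance |1-0|+|0-0| = 1
Tile 14: at (1,1), goal (3,1), distance |1-3|+|1-1| = 2
Tile 9: at (1,2), goal (2,0), distance |1-2|+|2-0| = 3
Tile 3: at (1,3), goal (0,2), distance |1-0|+|3-2| = 2
Tile 4: at (2,0), goal (0,3), distance |2-0|+|0-3| = 5
Tile 2: at (2,2), goal (0,1), distance |2-0|+|2-1| = 3
Tile 15: at (2,3), goal (3,2), distance |2-3|+|3-2| = 2
Tile 8: at (3,0), goal (1,3), distance |3-1|+|0-3| = 5
Tile 11: at (3,1), goal (2,2), distance |3-2|+|1-2| = 2
Tile 7: at (3,2), goal (1,2), distance |3-1|+|2-2| = 2
Tile 13: at (3,3), goal (3,0), distance |3-3|+|3-0| = 3
Sum: 3 + 1 + 3 + 2 + 1 + 2 + 3 + 2 + 5 + 3 + 2 + 5 + 2 + 2 + 3 = 39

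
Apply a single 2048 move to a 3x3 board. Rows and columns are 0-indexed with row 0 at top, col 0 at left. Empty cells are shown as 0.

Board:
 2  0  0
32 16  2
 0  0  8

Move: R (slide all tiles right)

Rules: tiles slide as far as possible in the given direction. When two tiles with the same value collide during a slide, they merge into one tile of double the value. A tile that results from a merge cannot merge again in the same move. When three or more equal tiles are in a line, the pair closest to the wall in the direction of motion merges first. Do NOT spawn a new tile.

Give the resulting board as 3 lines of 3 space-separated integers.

Slide right:
row 0: [2, 0, 0] -> [0, 0, 2]
row 1: [32, 16, 2] -> [32, 16, 2]
row 2: [0, 0, 8] -> [0, 0, 8]

Answer:  0  0  2
32 16  2
 0  0  8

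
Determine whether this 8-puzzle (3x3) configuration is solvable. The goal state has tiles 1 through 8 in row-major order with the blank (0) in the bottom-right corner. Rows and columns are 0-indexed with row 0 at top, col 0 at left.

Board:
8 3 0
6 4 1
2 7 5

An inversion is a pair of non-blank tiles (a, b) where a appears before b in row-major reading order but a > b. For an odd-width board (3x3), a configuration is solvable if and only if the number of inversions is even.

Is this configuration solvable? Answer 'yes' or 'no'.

Inversions (pairs i<j in row-major order where tile[i] > tile[j] > 0): 16
16 is even, so the puzzle is solvable.

Answer: yes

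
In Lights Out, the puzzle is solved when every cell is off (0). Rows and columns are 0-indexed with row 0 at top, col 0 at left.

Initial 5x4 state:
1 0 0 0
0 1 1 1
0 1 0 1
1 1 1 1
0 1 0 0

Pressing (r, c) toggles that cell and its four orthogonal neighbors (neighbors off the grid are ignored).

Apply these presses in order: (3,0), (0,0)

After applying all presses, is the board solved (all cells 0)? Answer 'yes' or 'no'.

Answer: no

Derivation:
After press 1 at (3,0):
1 0 0 0
0 1 1 1
1 1 0 1
0 0 1 1
1 1 0 0

After press 2 at (0,0):
0 1 0 0
1 1 1 1
1 1 0 1
0 0 1 1
1 1 0 0

Lights still on: 12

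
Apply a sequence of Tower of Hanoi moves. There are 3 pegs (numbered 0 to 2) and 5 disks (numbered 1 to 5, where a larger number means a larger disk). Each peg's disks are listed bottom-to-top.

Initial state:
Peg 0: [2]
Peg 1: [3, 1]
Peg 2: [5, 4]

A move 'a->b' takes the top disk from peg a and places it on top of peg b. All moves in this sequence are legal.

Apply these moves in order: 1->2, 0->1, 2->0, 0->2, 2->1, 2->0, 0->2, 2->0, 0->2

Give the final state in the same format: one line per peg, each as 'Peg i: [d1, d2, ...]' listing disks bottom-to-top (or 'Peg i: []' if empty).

Answer: Peg 0: []
Peg 1: [3, 2, 1]
Peg 2: [5, 4]

Derivation:
After move 1 (1->2):
Peg 0: [2]
Peg 1: [3]
Peg 2: [5, 4, 1]

After move 2 (0->1):
Peg 0: []
Peg 1: [3, 2]
Peg 2: [5, 4, 1]

After move 3 (2->0):
Peg 0: [1]
Peg 1: [3, 2]
Peg 2: [5, 4]

After move 4 (0->2):
Peg 0: []
Peg 1: [3, 2]
Peg 2: [5, 4, 1]

After move 5 (2->1):
Peg 0: []
Peg 1: [3, 2, 1]
Peg 2: [5, 4]

After move 6 (2->0):
Peg 0: [4]
Peg 1: [3, 2, 1]
Peg 2: [5]

After move 7 (0->2):
Peg 0: []
Peg 1: [3, 2, 1]
Peg 2: [5, 4]

After move 8 (2->0):
Peg 0: [4]
Peg 1: [3, 2, 1]
Peg 2: [5]

After move 9 (0->2):
Peg 0: []
Peg 1: [3, 2, 1]
Peg 2: [5, 4]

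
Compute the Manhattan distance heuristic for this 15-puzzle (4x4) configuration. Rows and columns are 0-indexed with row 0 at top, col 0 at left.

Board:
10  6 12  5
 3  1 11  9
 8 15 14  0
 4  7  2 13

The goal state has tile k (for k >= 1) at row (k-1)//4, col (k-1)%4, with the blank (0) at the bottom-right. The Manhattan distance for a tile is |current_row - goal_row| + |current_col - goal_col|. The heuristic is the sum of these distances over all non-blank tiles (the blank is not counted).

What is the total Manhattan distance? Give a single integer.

Tile 10: at (0,0), goal (2,1), distance |0-2|+|0-1| = 3
Tile 6: at (0,1), goal (1,1), distance |0-1|+|1-1| = 1
Tile 12: at (0,2), goal (2,3), distance |0-2|+|2-3| = 3
Tile 5: at (0,3), goal (1,0), distance |0-1|+|3-0| = 4
Tile 3: at (1,0), goal (0,2), distance |1-0|+|0-2| = 3
Tile 1: at (1,1), goal (0,0), distance |1-0|+|1-0| = 2
Tile 11: at (1,2), goal (2,2), distance |1-2|+|2-2| = 1
Tile 9: at (1,3), goal (2,0), distance |1-2|+|3-0| = 4
Tile 8: at (2,0), goal (1,3), distance |2-1|+|0-3| = 4
Tile 15: at (2,1), goal (3,2), distance |2-3|+|1-2| = 2
Tile 14: at (2,2), goal (3,1), distance |2-3|+|2-1| = 2
Tile 4: at (3,0), goal (0,3), distance |3-0|+|0-3| = 6
Tile 7: at (3,1), goal (1,2), distance |3-1|+|1-2| = 3
Tile 2: at (3,2), goal (0,1), distance |3-0|+|2-1| = 4
Tile 13: at (3,3), goal (3,0), distance |3-3|+|3-0| = 3
Sum: 3 + 1 + 3 + 4 + 3 + 2 + 1 + 4 + 4 + 2 + 2 + 6 + 3 + 4 + 3 = 45

Answer: 45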